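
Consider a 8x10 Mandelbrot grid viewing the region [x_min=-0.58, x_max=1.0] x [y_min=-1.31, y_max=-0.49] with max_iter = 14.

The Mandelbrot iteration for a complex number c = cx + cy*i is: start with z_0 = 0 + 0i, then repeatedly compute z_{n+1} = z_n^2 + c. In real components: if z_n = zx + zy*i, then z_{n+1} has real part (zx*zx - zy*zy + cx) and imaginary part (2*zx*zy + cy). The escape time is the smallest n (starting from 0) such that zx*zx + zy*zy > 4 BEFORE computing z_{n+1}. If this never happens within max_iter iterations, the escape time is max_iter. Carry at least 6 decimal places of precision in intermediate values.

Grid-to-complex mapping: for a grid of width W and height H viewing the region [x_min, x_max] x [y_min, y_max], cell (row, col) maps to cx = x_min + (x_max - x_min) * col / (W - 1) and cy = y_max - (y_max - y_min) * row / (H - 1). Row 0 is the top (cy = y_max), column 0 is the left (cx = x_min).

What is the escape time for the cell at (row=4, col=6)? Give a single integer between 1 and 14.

z_0 = 0 + 0i, c = 0.7743 + -0.8544i
Iter 1: z = 0.7743 + -0.8544i, |z|^2 = 1.3296
Iter 2: z = 0.6437 + -2.1776i, |z|^2 = 5.1564
Escaped at iteration 2

Answer: 2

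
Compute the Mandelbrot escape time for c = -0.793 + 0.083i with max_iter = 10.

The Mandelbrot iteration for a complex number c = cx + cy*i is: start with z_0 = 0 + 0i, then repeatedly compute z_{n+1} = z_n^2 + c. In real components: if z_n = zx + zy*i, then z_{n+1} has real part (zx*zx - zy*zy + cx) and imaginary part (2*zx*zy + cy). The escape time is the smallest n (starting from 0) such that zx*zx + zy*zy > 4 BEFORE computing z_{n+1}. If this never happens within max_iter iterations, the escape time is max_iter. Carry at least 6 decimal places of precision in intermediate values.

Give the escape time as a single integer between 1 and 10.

z_0 = 0 + 0i, c = -0.7930 + 0.0830i
Iter 1: z = -0.7930 + 0.0830i, |z|^2 = 0.6357
Iter 2: z = -0.1710 + -0.0486i, |z|^2 = 0.0316
Iter 3: z = -0.7661 + 0.0996i, |z|^2 = 0.5969
Iter 4: z = -0.2160 + -0.0697i, |z|^2 = 0.0515
Iter 5: z = -0.7512 + 0.1131i, |z|^2 = 0.5771
Iter 6: z = -0.2415 + -0.0869i, |z|^2 = 0.0659
Iter 7: z = -0.7422 + 0.1250i, |z|^2 = 0.5665
Iter 8: z = -0.2577 + -0.1025i, |z|^2 = 0.0769
Iter 9: z = -0.7371 + 0.1358i, |z|^2 = 0.5618

Answer: 10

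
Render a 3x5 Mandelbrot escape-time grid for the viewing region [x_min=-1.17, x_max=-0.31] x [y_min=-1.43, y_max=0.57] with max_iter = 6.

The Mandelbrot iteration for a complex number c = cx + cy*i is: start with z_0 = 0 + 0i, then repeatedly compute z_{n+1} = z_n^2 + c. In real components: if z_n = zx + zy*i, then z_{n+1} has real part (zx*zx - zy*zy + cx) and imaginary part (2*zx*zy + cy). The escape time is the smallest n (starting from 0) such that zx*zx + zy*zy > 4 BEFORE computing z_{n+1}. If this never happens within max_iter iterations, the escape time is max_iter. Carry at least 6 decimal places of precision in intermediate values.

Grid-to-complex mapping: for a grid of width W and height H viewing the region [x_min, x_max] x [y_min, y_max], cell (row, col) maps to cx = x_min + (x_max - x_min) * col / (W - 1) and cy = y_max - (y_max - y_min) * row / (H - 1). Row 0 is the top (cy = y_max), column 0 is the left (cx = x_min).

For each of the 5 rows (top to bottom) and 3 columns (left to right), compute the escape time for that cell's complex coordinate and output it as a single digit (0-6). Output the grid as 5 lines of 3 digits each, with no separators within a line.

(row=0, col=0): c = -1.1700 + 0.5700i → escape time 4
(row=0, col=1): c = -0.7400 + 0.5700i → escape time 6
(row=0, col=2): c = -0.3100 + 0.5700i → escape time 6
(row=1, col=0): c = -1.1700 + 0.0700i → escape time 6
(row=1, col=1): c = -0.7400 + 0.0700i → escape time 6
(row=1, col=2): c = -0.3100 + 0.0700i → escape time 6
(row=2, col=0): c = -1.1700 + -0.4300i → escape time 6
(row=2, col=1): c = -0.7400 + -0.4300i → escape time 6
(row=2, col=2): c = -0.3100 + -0.4300i → escape time 6
(row=3, col=0): c = -1.1700 + -0.9300i → escape time 3
(row=3, col=1): c = -0.7400 + -0.9300i → escape time 4
(row=3, col=2): c = -0.3100 + -0.9300i → escape time 5
(row=4, col=0): c = -1.1700 + -1.4300i → escape time 2
(row=4, col=1): c = -0.7400 + -1.4300i → escape time 2
(row=4, col=2): c = -0.3100 + -1.4300i → escape time 2

Answer: 466
666
666
345
222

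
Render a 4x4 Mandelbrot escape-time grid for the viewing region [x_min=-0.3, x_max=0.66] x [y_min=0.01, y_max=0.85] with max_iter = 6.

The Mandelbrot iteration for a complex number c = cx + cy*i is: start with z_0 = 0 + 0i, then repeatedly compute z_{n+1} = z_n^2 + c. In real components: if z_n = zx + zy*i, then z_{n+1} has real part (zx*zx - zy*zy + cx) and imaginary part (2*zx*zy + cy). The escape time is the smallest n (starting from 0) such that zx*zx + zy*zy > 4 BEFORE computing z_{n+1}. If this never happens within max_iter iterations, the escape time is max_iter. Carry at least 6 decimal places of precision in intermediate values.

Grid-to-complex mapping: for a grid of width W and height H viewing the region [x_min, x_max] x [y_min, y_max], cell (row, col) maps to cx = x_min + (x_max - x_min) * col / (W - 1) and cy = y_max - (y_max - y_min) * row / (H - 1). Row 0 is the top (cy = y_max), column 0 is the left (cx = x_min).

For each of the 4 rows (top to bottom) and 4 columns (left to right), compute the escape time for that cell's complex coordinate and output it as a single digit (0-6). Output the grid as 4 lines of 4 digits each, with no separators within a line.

(row=0, col=0): c = -0.3000 + 0.8500i → escape time 6
(row=0, col=1): c = 0.0200 + 0.8500i → escape time 6
(row=0, col=2): c = 0.3400 + 0.8500i → escape time 4
(row=0, col=3): c = 0.6600 + 0.8500i → escape time 2
(row=1, col=0): c = -0.3000 + 0.5700i → escape time 6
(row=1, col=1): c = 0.0200 + 0.5700i → escape time 6
(row=1, col=2): c = 0.3400 + 0.5700i → escape time 6
(row=1, col=3): c = 0.6600 + 0.5700i → escape time 3
(row=2, col=0): c = -0.3000 + 0.2900i → escape time 6
(row=2, col=1): c = 0.0200 + 0.2900i → escape time 6
(row=2, col=2): c = 0.3400 + 0.2900i → escape time 6
(row=2, col=3): c = 0.6600 + 0.2900i → escape time 3
(row=3, col=0): c = -0.3000 + 0.0100i → escape time 6
(row=3, col=1): c = 0.0200 + 0.0100i → escape time 6
(row=3, col=2): c = 0.3400 + 0.0100i → escape time 6
(row=3, col=3): c = 0.6600 + 0.0100i → escape time 4

Answer: 6642
6663
6663
6664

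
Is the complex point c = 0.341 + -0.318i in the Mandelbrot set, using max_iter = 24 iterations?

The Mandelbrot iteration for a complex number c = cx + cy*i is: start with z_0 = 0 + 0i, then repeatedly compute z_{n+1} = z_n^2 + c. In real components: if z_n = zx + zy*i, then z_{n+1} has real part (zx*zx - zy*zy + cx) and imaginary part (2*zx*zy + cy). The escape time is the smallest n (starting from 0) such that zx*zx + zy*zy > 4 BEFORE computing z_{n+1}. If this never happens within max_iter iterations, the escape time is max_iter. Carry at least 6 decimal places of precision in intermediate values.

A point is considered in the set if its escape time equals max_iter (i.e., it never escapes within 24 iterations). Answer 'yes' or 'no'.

z_0 = 0 + 0i, c = 0.3410 + -0.3180i
Iter 1: z = 0.3410 + -0.3180i, |z|^2 = 0.2174
Iter 2: z = 0.3562 + -0.5349i, |z|^2 = 0.4129
Iter 3: z = 0.1818 + -0.6990i, |z|^2 = 0.5216
Iter 4: z = -0.1146 + -0.5721i, |z|^2 = 0.3404
Iter 5: z = 0.0268 + -0.1869i, |z|^2 = 0.0357
Iter 6: z = 0.3068 + -0.3280i, |z|^2 = 0.2017
Iter 7: z = 0.3275 + -0.5193i, |z|^2 = 0.3769
Iter 8: z = 0.1786 + -0.6581i, |z|^2 = 0.4650
Iter 9: z = -0.0602 + -0.5531i, |z|^2 = 0.3096
Iter 10: z = 0.0387 + -0.2514i, |z|^2 = 0.0647
Iter 11: z = 0.2793 + -0.3375i, |z|^2 = 0.1919
Iter 12: z = 0.3051 + -0.5065i, |z|^2 = 0.3497
Iter 13: z = 0.1776 + -0.6271i, |z|^2 = 0.4248
Iter 14: z = -0.0207 + -0.5407i, |z|^2 = 0.2928
Iter 15: z = 0.0491 + -0.2956i, |z|^2 = 0.0898
Iter 16: z = 0.2560 + -0.3470i, |z|^2 = 0.1860
Iter 17: z = 0.2861 + -0.4957i, |z|^2 = 0.3276
Iter 18: z = 0.1772 + -0.6017i, |z|^2 = 0.3934
Iter 19: z = 0.0104 + -0.5312i, |z|^2 = 0.2823
Iter 20: z = 0.0589 + -0.3290i, |z|^2 = 0.1117
Iter 21: z = 0.2362 + -0.3568i, |z|^2 = 0.1831
Iter 22: z = 0.2695 + -0.4866i, |z|^2 = 0.3094
Iter 23: z = 0.1769 + -0.5803i, |z|^2 = 0.3680
Did not escape in 24 iterations → in set

Answer: yes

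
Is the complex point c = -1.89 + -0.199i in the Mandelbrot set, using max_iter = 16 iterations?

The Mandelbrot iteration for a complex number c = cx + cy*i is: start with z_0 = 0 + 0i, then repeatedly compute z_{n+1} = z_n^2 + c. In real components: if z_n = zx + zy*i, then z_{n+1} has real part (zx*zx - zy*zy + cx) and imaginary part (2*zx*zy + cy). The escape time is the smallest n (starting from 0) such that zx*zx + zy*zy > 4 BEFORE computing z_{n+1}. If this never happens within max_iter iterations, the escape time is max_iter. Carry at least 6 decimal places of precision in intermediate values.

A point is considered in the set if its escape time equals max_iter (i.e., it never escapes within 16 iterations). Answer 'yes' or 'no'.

Answer: no

Derivation:
z_0 = 0 + 0i, c = -1.8900 + -0.1990i
Iter 1: z = -1.8900 + -0.1990i, |z|^2 = 3.6117
Iter 2: z = 1.6425 + 0.5532i, |z|^2 = 3.0039
Iter 3: z = 0.5018 + 1.6183i, |z|^2 = 2.8707
Iter 4: z = -4.2572 + 1.4250i, |z|^2 = 20.1546
Escaped at iteration 4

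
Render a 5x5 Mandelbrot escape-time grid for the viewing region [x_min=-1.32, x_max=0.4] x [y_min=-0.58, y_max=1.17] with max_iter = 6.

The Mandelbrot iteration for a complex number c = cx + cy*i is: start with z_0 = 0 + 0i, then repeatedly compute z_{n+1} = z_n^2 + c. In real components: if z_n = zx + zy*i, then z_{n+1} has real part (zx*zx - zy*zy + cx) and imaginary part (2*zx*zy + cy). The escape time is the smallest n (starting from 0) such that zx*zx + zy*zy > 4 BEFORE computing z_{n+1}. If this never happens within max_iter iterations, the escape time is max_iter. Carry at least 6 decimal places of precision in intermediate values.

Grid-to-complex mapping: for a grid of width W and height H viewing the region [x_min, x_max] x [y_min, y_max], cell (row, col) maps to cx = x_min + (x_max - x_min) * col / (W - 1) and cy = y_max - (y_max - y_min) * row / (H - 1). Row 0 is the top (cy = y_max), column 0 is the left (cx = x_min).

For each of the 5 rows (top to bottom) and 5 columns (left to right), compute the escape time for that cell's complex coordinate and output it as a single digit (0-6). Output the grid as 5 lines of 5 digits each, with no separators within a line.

(row=0, col=0): c = -1.3200 + 1.1700i → escape time 2
(row=0, col=1): c = -0.8900 + 1.1700i → escape time 3
(row=0, col=2): c = -0.4600 + 1.1700i → escape time 3
(row=0, col=3): c = -0.0300 + 1.1700i → escape time 3
(row=0, col=4): c = 0.4000 + 1.1700i → escape time 2
(row=1, col=0): c = -1.3200 + 0.7325i → escape time 3
(row=1, col=1): c = -0.8900 + 0.7325i → escape time 4
(row=1, col=2): c = -0.4600 + 0.7325i → escape time 6
(row=1, col=3): c = -0.0300 + 0.7325i → escape time 6
(row=1, col=4): c = 0.4000 + 0.7325i → escape time 4
(row=2, col=0): c = -1.3200 + 0.2950i → escape time 6
(row=2, col=1): c = -0.8900 + 0.2950i → escape time 6
(row=2, col=2): c = -0.4600 + 0.2950i → escape time 6
(row=2, col=3): c = -0.0300 + 0.2950i → escape time 6
(row=2, col=4): c = 0.4000 + 0.2950i → escape time 6
(row=3, col=0): c = -1.3200 + -0.1425i → escape time 6
(row=3, col=1): c = -0.8900 + -0.1425i → escape time 6
(row=3, col=2): c = -0.4600 + -0.1425i → escape time 6
(row=3, col=3): c = -0.0300 + -0.1425i → escape time 6
(row=3, col=4): c = 0.4000 + -0.1425i → escape time 6
(row=4, col=0): c = -1.3200 + -0.5800i → escape time 3
(row=4, col=1): c = -0.8900 + -0.5800i → escape time 5
(row=4, col=2): c = -0.4600 + -0.5800i → escape time 6
(row=4, col=3): c = -0.0300 + -0.5800i → escape time 6
(row=4, col=4): c = 0.4000 + -0.5800i → escape time 6

Answer: 23332
34664
66666
66666
35666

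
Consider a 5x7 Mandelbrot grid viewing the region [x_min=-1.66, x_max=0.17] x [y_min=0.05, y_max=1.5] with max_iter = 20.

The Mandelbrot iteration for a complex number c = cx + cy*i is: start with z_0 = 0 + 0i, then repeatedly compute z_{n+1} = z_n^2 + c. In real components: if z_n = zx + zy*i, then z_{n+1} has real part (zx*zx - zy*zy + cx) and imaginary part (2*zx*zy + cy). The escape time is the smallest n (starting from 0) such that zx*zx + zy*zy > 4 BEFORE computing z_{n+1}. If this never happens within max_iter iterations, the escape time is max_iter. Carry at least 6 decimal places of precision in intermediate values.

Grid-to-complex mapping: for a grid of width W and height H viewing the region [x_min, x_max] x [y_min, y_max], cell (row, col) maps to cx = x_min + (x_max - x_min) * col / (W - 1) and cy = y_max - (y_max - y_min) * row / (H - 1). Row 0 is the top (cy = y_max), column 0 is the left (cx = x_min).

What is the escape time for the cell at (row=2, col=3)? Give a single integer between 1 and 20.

z_0 = 0 + 0i, c = -0.2875 + 1.0167i
Iter 1: z = -0.2875 + 1.0167i, |z|^2 = 1.1163
Iter 2: z = -1.2385 + 0.4321i, |z|^2 = 1.7205
Iter 3: z = 1.0596 + -0.0536i, |z|^2 = 1.1256
Iter 4: z = 0.8323 + 0.9032i, |z|^2 = 1.5085
Iter 5: z = -0.4104 + 2.5201i, |z|^2 = 6.5194
Escaped at iteration 5

Answer: 5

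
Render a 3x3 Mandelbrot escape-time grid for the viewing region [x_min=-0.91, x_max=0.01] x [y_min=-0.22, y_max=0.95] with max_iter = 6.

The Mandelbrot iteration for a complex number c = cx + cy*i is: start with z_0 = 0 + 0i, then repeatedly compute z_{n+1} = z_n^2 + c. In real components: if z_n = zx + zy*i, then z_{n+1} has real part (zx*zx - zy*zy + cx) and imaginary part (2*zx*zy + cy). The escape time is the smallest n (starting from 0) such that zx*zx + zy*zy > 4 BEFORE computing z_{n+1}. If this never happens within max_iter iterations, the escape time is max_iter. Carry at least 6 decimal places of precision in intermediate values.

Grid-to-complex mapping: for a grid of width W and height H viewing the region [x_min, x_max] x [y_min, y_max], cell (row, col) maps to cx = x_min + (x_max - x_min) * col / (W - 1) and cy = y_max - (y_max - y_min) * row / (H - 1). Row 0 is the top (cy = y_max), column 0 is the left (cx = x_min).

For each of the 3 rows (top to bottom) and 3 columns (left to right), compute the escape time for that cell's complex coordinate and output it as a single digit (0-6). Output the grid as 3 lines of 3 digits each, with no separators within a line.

(row=0, col=0): c = -0.9100 + 0.9500i → escape time 3
(row=0, col=1): c = -0.4500 + 0.9500i → escape time 4
(row=0, col=2): c = 0.0100 + 0.9500i → escape time 6
(row=1, col=0): c = -0.9100 + 0.3650i → escape time 6
(row=1, col=1): c = -0.4500 + 0.3650i → escape time 6
(row=1, col=2): c = 0.0100 + 0.3650i → escape time 6
(row=2, col=0): c = -0.9100 + -0.2200i → escape time 6
(row=2, col=1): c = -0.4500 + -0.2200i → escape time 6
(row=2, col=2): c = 0.0100 + -0.2200i → escape time 6

Answer: 346
666
666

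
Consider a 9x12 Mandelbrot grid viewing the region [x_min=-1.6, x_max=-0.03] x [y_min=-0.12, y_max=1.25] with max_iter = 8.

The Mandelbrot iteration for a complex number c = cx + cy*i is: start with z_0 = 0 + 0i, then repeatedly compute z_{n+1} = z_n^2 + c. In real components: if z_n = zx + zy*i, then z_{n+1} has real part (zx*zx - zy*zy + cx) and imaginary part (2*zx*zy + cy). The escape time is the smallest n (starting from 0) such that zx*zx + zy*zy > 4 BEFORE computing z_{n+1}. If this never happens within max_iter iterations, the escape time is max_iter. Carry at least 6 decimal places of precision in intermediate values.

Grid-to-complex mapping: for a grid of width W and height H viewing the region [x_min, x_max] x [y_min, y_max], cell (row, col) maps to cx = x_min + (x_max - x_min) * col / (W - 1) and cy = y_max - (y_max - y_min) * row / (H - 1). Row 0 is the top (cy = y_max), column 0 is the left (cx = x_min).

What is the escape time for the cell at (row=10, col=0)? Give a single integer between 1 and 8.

Answer: 8

Derivation:
z_0 = 0 + 0i, c = -1.6000 + 0.0045i
Iter 1: z = -1.6000 + 0.0045i, |z|^2 = 2.5600
Iter 2: z = 0.9600 + -0.0100i, |z|^2 = 0.9217
Iter 3: z = -0.6785 + -0.0147i, |z|^2 = 0.4606
Iter 4: z = -1.1398 + 0.0244i, |z|^2 = 1.2997
Iter 5: z = -0.3015 + -0.0512i, |z|^2 = 0.0935
Iter 6: z = -1.5117 + 0.0354i, |z|^2 = 2.2866
Iter 7: z = 0.6841 + -0.1024i, |z|^2 = 0.4785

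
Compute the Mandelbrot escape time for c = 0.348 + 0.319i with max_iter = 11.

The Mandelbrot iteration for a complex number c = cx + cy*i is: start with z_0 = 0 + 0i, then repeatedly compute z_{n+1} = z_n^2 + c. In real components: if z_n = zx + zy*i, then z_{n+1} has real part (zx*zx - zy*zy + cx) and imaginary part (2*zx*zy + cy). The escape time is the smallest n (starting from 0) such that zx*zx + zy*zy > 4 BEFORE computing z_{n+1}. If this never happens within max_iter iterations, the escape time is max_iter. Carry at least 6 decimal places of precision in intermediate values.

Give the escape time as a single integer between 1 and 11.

z_0 = 0 + 0i, c = 0.3480 + 0.3190i
Iter 1: z = 0.3480 + 0.3190i, |z|^2 = 0.2229
Iter 2: z = 0.3673 + 0.5410i, |z|^2 = 0.4276
Iter 3: z = 0.1902 + 0.7165i, |z|^2 = 0.5495
Iter 4: z = -0.1292 + 0.5916i, |z|^2 = 0.3667
Iter 5: z = 0.0147 + 0.1662i, |z|^2 = 0.0278
Iter 6: z = 0.3206 + 0.3239i, |z|^2 = 0.2077
Iter 7: z = 0.3459 + 0.5267i, |z|^2 = 0.3970
Iter 8: z = 0.1903 + 0.6833i, |z|^2 = 0.5031
Iter 9: z = -0.0828 + 0.5790i, |z|^2 = 0.3421
Iter 10: z = 0.0196 + 0.2232i, |z|^2 = 0.0502

Answer: 11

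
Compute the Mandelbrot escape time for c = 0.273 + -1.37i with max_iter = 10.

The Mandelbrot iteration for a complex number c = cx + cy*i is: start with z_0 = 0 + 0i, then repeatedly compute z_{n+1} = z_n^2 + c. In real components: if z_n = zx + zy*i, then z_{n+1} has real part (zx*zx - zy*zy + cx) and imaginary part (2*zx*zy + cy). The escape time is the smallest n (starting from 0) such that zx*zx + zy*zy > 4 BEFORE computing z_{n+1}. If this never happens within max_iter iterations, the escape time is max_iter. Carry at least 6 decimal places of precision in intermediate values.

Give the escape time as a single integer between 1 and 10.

Answer: 2

Derivation:
z_0 = 0 + 0i, c = 0.2730 + -1.3700i
Iter 1: z = 0.2730 + -1.3700i, |z|^2 = 1.9514
Iter 2: z = -1.5294 + -2.1180i, |z|^2 = 6.8250
Escaped at iteration 2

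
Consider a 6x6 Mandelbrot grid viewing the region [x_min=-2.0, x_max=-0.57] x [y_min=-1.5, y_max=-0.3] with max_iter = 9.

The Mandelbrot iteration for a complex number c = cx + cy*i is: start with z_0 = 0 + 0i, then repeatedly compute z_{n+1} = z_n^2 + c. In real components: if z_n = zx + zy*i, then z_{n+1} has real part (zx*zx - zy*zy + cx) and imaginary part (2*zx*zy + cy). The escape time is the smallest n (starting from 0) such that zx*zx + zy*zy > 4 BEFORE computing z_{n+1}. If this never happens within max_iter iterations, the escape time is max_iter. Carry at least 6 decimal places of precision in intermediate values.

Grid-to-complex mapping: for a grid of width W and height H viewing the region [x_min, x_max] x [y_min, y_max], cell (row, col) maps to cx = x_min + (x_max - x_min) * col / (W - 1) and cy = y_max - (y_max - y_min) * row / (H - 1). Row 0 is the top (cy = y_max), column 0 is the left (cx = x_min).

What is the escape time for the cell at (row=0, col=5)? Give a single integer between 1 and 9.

z_0 = 0 + 0i, c = -0.5700 + -0.3000i
Iter 1: z = -0.5700 + -0.3000i, |z|^2 = 0.4149
Iter 2: z = -0.3351 + 0.0420i, |z|^2 = 0.1141
Iter 3: z = -0.4595 + -0.3281i, |z|^2 = 0.3188
Iter 4: z = -0.4666 + 0.0015i, |z|^2 = 0.2177
Iter 5: z = -0.3523 + -0.3014i, |z|^2 = 0.2150
Iter 6: z = -0.5367 + -0.0876i, |z|^2 = 0.2958
Iter 7: z = -0.2896 + -0.2060i, |z|^2 = 0.1263
Iter 8: z = -0.5286 + -0.1807i, |z|^2 = 0.3120

Answer: 9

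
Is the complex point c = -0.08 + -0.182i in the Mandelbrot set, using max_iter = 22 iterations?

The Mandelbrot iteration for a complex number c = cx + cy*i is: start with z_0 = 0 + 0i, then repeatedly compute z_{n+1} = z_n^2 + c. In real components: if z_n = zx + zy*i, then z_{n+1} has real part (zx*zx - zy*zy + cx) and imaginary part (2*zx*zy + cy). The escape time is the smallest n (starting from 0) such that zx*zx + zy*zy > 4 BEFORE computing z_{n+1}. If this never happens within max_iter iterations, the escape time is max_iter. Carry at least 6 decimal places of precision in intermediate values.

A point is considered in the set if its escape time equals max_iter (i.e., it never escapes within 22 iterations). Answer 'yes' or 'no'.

Answer: yes

Derivation:
z_0 = 0 + 0i, c = -0.0800 + -0.1820i
Iter 1: z = -0.0800 + -0.1820i, |z|^2 = 0.0395
Iter 2: z = -0.1067 + -0.1529i, |z|^2 = 0.0348
Iter 3: z = -0.0920 + -0.1494i, |z|^2 = 0.0308
Iter 4: z = -0.0939 + -0.1545i, |z|^2 = 0.0327
Iter 5: z = -0.0951 + -0.1530i, |z|^2 = 0.0324
Iter 6: z = -0.0944 + -0.1529i, |z|^2 = 0.0323
Iter 7: z = -0.0945 + -0.1531i, |z|^2 = 0.0324
Iter 8: z = -0.0945 + -0.1531i, |z|^2 = 0.0324
Iter 9: z = -0.0945 + -0.1531i, |z|^2 = 0.0324
Iter 10: z = -0.0945 + -0.1531i, |z|^2 = 0.0324
Iter 11: z = -0.0945 + -0.1531i, |z|^2 = 0.0324
Iter 12: z = -0.0945 + -0.1531i, |z|^2 = 0.0324
Iter 13: z = -0.0945 + -0.1531i, |z|^2 = 0.0324
Iter 14: z = -0.0945 + -0.1531i, |z|^2 = 0.0324
Iter 15: z = -0.0945 + -0.1531i, |z|^2 = 0.0324
Iter 16: z = -0.0945 + -0.1531i, |z|^2 = 0.0324
Iter 17: z = -0.0945 + -0.1531i, |z|^2 = 0.0324
Iter 18: z = -0.0945 + -0.1531i, |z|^2 = 0.0324
Iter 19: z = -0.0945 + -0.1531i, |z|^2 = 0.0324
Iter 20: z = -0.0945 + -0.1531i, |z|^2 = 0.0324
Iter 21: z = -0.0945 + -0.1531i, |z|^2 = 0.0324
Did not escape in 22 iterations → in set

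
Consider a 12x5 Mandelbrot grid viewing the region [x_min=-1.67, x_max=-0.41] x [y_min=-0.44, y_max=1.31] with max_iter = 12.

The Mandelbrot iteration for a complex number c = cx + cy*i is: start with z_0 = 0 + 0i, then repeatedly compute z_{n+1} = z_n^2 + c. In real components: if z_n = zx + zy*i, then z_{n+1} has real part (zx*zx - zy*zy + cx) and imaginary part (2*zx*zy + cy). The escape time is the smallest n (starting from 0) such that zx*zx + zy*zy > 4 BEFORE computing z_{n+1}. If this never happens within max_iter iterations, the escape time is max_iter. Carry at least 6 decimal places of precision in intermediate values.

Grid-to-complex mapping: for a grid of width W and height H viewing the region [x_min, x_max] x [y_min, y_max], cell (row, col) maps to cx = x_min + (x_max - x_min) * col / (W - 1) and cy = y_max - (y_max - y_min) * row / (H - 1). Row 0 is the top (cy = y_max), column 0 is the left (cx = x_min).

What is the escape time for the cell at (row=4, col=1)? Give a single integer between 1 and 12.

Answer: 3

Derivation:
z_0 = 0 + 0i, c = -1.5555 + -0.4400i
Iter 1: z = -1.5555 + -0.4400i, |z|^2 = 2.6130
Iter 2: z = 0.6704 + 0.9288i, |z|^2 = 1.3121
Iter 3: z = -1.9687 + 0.8053i, |z|^2 = 4.5243
Escaped at iteration 3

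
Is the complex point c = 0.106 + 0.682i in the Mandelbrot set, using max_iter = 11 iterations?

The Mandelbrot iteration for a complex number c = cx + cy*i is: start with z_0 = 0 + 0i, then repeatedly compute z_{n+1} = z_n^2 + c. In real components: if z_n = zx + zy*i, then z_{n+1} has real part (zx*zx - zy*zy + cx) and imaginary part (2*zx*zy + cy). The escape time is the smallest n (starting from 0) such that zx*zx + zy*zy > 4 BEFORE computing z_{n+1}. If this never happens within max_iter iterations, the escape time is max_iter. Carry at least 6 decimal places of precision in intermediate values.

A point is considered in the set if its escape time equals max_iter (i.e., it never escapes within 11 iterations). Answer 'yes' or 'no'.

Answer: no

Derivation:
z_0 = 0 + 0i, c = 0.1060 + 0.6820i
Iter 1: z = 0.1060 + 0.6820i, |z|^2 = 0.4764
Iter 2: z = -0.3479 + 0.8266i, |z|^2 = 0.8043
Iter 3: z = -0.4562 + 0.1069i, |z|^2 = 0.2196
Iter 4: z = 0.3027 + 0.5845i, |z|^2 = 0.4332
Iter 5: z = -0.1440 + 1.0359i, |z|^2 = 1.0937
Iter 6: z = -0.9463 + 0.3837i, |z|^2 = 1.0426
Iter 7: z = 0.8542 + -0.0442i, |z|^2 = 0.7316
Iter 8: z = 0.8337 + 0.6065i, |z|^2 = 1.0628
Iter 9: z = 0.4331 + 1.6932i, |z|^2 = 3.0547
Iter 10: z = -2.5735 + 2.1487i, |z|^2 = 11.2400
Escaped at iteration 10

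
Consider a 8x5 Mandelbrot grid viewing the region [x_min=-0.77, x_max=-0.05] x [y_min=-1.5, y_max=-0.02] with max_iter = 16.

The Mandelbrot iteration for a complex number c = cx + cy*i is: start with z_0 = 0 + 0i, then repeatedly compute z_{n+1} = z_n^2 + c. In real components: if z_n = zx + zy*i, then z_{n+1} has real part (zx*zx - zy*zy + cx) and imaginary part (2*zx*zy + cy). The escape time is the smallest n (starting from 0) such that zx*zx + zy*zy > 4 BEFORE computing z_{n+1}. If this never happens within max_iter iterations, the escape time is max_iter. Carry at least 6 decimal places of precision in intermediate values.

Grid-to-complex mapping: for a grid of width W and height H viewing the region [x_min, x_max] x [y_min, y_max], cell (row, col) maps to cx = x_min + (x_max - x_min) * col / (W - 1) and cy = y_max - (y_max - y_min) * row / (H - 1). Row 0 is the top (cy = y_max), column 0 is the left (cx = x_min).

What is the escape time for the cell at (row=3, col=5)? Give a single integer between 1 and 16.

z_0 = 0 + 0i, c = -0.2557 + -1.1300i
Iter 1: z = -0.2557 + -1.1300i, |z|^2 = 1.3423
Iter 2: z = -1.4672 + -0.5521i, |z|^2 = 2.4575
Iter 3: z = 1.5922 + 0.4901i, |z|^2 = 2.7754
Iter 4: z = 2.0393 + 0.4306i, |z|^2 = 4.3443
Escaped at iteration 4

Answer: 4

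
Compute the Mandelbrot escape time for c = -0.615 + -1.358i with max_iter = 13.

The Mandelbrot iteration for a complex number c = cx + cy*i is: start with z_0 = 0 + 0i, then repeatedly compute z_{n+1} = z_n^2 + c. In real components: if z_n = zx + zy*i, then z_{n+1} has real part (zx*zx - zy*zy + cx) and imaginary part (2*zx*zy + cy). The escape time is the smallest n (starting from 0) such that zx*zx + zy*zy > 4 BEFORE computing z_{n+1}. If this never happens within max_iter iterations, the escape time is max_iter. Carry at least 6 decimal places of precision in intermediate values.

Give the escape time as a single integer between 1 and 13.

z_0 = 0 + 0i, c = -0.6150 + -1.3580i
Iter 1: z = -0.6150 + -1.3580i, |z|^2 = 2.2224
Iter 2: z = -2.0809 + 0.3123i, |z|^2 = 4.4279
Escaped at iteration 2

Answer: 2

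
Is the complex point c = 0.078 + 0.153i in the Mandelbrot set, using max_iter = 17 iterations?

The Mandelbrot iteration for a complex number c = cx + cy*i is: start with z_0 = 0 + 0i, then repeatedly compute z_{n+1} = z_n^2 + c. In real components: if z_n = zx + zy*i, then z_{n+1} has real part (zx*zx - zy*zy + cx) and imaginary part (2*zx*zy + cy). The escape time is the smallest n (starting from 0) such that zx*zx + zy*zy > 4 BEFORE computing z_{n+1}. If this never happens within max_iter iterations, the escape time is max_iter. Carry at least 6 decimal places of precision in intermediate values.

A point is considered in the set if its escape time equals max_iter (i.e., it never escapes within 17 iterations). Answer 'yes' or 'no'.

z_0 = 0 + 0i, c = 0.0780 + 0.1530i
Iter 1: z = 0.0780 + 0.1530i, |z|^2 = 0.0295
Iter 2: z = 0.0607 + 0.1769i, |z|^2 = 0.0350
Iter 3: z = 0.0504 + 0.1745i, |z|^2 = 0.0330
Iter 4: z = 0.0501 + 0.1706i, |z|^2 = 0.0316
Iter 5: z = 0.0514 + 0.1701i, |z|^2 = 0.0316
Iter 6: z = 0.0517 + 0.1705i, |z|^2 = 0.0317
Iter 7: z = 0.0516 + 0.1706i, |z|^2 = 0.0318
Iter 8: z = 0.0515 + 0.1706i, |z|^2 = 0.0318
Iter 9: z = 0.0515 + 0.1706i, |z|^2 = 0.0318
Iter 10: z = 0.0516 + 0.1706i, |z|^2 = 0.0318
Iter 11: z = 0.0516 + 0.1706i, |z|^2 = 0.0318
Iter 12: z = 0.0516 + 0.1706i, |z|^2 = 0.0318
Iter 13: z = 0.0516 + 0.1706i, |z|^2 = 0.0318
Iter 14: z = 0.0516 + 0.1706i, |z|^2 = 0.0318
Iter 15: z = 0.0516 + 0.1706i, |z|^2 = 0.0318
Iter 16: z = 0.0516 + 0.1706i, |z|^2 = 0.0318
Did not escape in 17 iterations → in set

Answer: yes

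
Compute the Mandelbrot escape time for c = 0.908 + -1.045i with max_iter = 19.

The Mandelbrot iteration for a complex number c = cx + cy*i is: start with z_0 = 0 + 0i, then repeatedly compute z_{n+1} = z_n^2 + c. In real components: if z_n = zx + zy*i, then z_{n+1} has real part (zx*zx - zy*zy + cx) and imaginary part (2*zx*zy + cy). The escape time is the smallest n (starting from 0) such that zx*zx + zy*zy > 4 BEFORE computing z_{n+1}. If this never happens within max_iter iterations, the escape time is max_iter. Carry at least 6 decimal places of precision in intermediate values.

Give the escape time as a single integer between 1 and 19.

z_0 = 0 + 0i, c = 0.9080 + -1.0450i
Iter 1: z = 0.9080 + -1.0450i, |z|^2 = 1.9165
Iter 2: z = 0.6404 + -2.9427i, |z|^2 = 9.0698
Escaped at iteration 2

Answer: 2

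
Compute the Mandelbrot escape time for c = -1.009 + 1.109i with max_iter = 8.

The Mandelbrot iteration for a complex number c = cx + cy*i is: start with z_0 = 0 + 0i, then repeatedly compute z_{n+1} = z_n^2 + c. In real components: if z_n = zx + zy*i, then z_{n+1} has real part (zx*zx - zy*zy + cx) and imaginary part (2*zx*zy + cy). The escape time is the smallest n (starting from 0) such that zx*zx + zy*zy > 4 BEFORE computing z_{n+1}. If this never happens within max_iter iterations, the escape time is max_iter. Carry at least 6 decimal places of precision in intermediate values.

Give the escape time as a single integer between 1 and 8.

Answer: 3

Derivation:
z_0 = 0 + 0i, c = -1.0090 + 1.1090i
Iter 1: z = -1.0090 + 1.1090i, |z|^2 = 2.2480
Iter 2: z = -1.2208 + -1.1290i, |z|^2 = 2.7649
Iter 3: z = -0.7932 + 3.8655i, |z|^2 = 15.5711
Escaped at iteration 3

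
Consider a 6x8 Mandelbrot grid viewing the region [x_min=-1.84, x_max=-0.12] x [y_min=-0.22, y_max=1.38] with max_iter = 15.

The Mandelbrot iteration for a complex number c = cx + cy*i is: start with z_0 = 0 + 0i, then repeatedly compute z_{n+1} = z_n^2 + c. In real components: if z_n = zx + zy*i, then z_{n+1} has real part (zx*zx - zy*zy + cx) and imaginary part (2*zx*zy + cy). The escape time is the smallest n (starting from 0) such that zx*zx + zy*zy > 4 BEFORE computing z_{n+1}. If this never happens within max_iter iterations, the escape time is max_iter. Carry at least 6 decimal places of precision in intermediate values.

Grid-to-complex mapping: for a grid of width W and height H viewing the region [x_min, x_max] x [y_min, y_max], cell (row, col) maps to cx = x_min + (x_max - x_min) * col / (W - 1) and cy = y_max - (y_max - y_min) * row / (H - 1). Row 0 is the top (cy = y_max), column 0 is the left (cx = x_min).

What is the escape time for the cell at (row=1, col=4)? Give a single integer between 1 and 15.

Answer: 3

Derivation:
z_0 = 0 + 0i, c = -0.4640 + 1.1514i
Iter 1: z = -0.4640 + 1.1514i, |z|^2 = 1.5411
Iter 2: z = -1.5745 + 0.0829i, |z|^2 = 2.4859
Iter 3: z = 2.0082 + 0.8904i, |z|^2 = 4.8254
Escaped at iteration 3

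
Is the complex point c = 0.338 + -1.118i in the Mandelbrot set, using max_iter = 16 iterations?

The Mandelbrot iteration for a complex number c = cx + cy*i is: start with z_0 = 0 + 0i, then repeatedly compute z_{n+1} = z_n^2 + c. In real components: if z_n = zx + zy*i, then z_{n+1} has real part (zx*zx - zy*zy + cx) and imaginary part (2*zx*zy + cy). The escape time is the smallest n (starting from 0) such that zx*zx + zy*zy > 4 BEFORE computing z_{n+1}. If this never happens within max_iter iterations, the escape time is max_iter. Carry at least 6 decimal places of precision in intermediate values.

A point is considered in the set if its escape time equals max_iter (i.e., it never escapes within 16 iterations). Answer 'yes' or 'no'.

z_0 = 0 + 0i, c = 0.3380 + -1.1180i
Iter 1: z = 0.3380 + -1.1180i, |z|^2 = 1.3642
Iter 2: z = -0.7977 + -1.8738i, |z|^2 = 4.1473
Escaped at iteration 2

Answer: no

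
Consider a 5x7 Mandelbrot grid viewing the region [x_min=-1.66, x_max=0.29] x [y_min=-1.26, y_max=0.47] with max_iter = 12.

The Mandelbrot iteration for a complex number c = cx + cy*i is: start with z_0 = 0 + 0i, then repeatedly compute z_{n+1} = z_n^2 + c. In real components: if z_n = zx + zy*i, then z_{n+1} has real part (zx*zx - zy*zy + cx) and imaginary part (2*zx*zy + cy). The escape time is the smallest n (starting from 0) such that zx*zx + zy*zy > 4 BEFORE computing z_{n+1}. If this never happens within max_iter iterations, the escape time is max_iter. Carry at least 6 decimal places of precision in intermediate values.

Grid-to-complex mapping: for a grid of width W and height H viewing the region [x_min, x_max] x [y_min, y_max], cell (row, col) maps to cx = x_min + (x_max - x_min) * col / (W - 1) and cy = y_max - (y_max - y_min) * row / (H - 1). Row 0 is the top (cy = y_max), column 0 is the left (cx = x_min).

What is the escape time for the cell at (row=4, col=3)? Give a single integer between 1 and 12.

Answer: 12

Derivation:
z_0 = 0 + 0i, c = -0.1975 + -0.6833i
Iter 1: z = -0.1975 + -0.6833i, |z|^2 = 0.5060
Iter 2: z = -0.6254 + -0.4134i, |z|^2 = 0.5621
Iter 3: z = 0.0228 + -0.1662i, |z|^2 = 0.0281
Iter 4: z = -0.2246 + -0.6909i, |z|^2 = 0.5278
Iter 5: z = -0.6244 + -0.3730i, |z|^2 = 0.5290
Iter 6: z = 0.0533 + -0.2176i, |z|^2 = 0.0502
Iter 7: z = -0.2420 + -0.7065i, |z|^2 = 0.5577
Iter 8: z = -0.6381 + -0.3414i, |z|^2 = 0.5237
Iter 9: z = 0.0931 + -0.2477i, |z|^2 = 0.0700
Iter 10: z = -0.2502 + -0.7295i, |z|^2 = 0.5947
Iter 11: z = -0.6670 + -0.3184i, |z|^2 = 0.5463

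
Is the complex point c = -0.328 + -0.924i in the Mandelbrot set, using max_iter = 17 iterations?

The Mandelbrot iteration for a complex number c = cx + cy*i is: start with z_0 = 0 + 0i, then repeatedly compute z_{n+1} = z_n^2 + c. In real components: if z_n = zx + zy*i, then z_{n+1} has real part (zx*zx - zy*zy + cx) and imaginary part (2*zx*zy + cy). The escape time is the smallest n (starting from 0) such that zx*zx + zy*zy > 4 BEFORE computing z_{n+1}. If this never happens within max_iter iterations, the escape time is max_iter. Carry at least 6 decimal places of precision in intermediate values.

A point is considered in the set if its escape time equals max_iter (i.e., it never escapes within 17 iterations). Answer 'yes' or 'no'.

Answer: no

Derivation:
z_0 = 0 + 0i, c = -0.3280 + -0.9240i
Iter 1: z = -0.3280 + -0.9240i, |z|^2 = 0.9614
Iter 2: z = -1.0742 + -0.3179i, |z|^2 = 1.2549
Iter 3: z = 0.7249 + -0.2411i, |z|^2 = 0.5836
Iter 4: z = 0.1393 + -1.2736i, |z|^2 = 1.6414
Iter 5: z = -1.9306 + -1.2788i, |z|^2 = 5.3623
Escaped at iteration 5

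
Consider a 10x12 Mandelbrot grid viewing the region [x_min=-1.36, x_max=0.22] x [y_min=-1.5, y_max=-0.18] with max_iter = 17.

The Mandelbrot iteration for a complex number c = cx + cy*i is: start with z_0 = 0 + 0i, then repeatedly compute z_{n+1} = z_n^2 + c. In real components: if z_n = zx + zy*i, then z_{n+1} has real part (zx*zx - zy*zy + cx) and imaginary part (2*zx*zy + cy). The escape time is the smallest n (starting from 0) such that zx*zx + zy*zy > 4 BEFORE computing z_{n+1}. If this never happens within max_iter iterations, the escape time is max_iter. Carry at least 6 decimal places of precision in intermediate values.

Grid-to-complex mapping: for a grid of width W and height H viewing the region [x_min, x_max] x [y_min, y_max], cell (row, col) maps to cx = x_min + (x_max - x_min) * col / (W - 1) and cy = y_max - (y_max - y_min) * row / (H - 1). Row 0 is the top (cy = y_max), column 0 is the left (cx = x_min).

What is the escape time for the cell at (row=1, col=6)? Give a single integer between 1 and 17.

z_0 = 0 + 0i, c = -0.3067 + -0.3000i
Iter 1: z = -0.3067 + -0.3000i, |z|^2 = 0.1840
Iter 2: z = -0.3026 + -0.1160i, |z|^2 = 0.1050
Iter 3: z = -0.2285 + -0.2298i, |z|^2 = 0.1050
Iter 4: z = -0.3072 + -0.1950i, |z|^2 = 0.1324
Iter 5: z = -0.2503 + -0.1802i, |z|^2 = 0.0951
Iter 6: z = -0.2765 + -0.2098i, |z|^2 = 0.1205
Iter 7: z = -0.2742 + -0.1840i, |z|^2 = 0.1091
Iter 8: z = -0.2653 + -0.1991i, |z|^2 = 0.1100
Iter 9: z = -0.2759 + -0.1944i, |z|^2 = 0.1139
Iter 10: z = -0.2683 + -0.1927i, |z|^2 = 0.1091
Iter 11: z = -0.2718 + -0.1966i, |z|^2 = 0.1125
Iter 12: z = -0.2714 + -0.1931i, |z|^2 = 0.1110
Iter 13: z = -0.2703 + -0.1952i, |z|^2 = 0.1112
Iter 14: z = -0.2717 + -0.1945i, |z|^2 = 0.1116
Iter 15: z = -0.2707 + -0.1943i, |z|^2 = 0.1110
Iter 16: z = -0.2712 + -0.1948i, |z|^2 = 0.1115

Answer: 17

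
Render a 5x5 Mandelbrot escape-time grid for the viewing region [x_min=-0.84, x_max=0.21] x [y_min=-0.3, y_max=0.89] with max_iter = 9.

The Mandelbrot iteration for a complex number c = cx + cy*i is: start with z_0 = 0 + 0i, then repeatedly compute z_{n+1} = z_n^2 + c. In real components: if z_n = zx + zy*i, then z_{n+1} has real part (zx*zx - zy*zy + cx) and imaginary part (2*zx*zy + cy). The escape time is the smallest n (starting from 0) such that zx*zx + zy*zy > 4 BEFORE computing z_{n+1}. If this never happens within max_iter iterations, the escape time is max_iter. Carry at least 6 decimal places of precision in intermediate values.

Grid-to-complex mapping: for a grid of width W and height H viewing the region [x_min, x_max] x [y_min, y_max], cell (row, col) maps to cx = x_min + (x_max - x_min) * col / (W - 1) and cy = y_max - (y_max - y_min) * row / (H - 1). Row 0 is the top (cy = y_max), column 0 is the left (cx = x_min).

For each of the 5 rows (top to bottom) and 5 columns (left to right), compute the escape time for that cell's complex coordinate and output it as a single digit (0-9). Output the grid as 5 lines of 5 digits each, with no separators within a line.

Answer: 34694
59999
99999
99999
99999

Derivation:
(row=0, col=0): c = -0.8400 + 0.8900i → escape time 3
(row=0, col=1): c = -0.5775 + 0.8900i → escape time 4
(row=0, col=2): c = -0.3150 + 0.8900i → escape time 6
(row=0, col=3): c = -0.0525 + 0.8900i → escape time 9
(row=0, col=4): c = 0.2100 + 0.8900i → escape time 4
(row=1, col=0): c = -0.8400 + 0.5925i → escape time 5
(row=1, col=1): c = -0.5775 + 0.5925i → escape time 9
(row=1, col=2): c = -0.3150 + 0.5925i → escape time 9
(row=1, col=3): c = -0.0525 + 0.5925i → escape time 9
(row=1, col=4): c = 0.2100 + 0.5925i → escape time 9
(row=2, col=0): c = -0.8400 + 0.2950i → escape time 9
(row=2, col=1): c = -0.5775 + 0.2950i → escape time 9
(row=2, col=2): c = -0.3150 + 0.2950i → escape time 9
(row=2, col=3): c = -0.0525 + 0.2950i → escape time 9
(row=2, col=4): c = 0.2100 + 0.2950i → escape time 9
(row=3, col=0): c = -0.8400 + -0.0025i → escape time 9
(row=3, col=1): c = -0.5775 + -0.0025i → escape time 9
(row=3, col=2): c = -0.3150 + -0.0025i → escape time 9
(row=3, col=3): c = -0.0525 + -0.0025i → escape time 9
(row=3, col=4): c = 0.2100 + -0.0025i → escape time 9
(row=4, col=0): c = -0.8400 + -0.3000i → escape time 9
(row=4, col=1): c = -0.5775 + -0.3000i → escape time 9
(row=4, col=2): c = -0.3150 + -0.3000i → escape time 9
(row=4, col=3): c = -0.0525 + -0.3000i → escape time 9
(row=4, col=4): c = 0.2100 + -0.3000i → escape time 9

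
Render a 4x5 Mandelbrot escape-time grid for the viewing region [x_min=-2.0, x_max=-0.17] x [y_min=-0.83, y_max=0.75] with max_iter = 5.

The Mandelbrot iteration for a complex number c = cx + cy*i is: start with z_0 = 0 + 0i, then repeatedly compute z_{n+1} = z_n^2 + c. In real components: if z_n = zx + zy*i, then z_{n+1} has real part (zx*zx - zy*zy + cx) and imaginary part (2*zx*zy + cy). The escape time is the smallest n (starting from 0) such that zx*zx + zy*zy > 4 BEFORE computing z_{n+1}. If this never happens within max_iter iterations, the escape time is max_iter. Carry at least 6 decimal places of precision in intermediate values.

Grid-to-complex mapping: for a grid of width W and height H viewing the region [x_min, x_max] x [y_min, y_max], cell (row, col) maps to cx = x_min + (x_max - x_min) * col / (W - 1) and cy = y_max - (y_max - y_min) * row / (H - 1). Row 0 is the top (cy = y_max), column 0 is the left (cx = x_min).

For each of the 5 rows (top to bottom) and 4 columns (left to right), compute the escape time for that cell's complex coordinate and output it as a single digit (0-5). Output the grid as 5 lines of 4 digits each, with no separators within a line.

Answer: 1345
1555
1555
1455
1345

Derivation:
(row=0, col=0): c = -2.0000 + 0.7500i → escape time 1
(row=0, col=1): c = -1.3900 + 0.7500i → escape time 3
(row=0, col=2): c = -0.7800 + 0.7500i → escape time 4
(row=0, col=3): c = -0.1700 + 0.7500i → escape time 5
(row=1, col=0): c = -2.0000 + 0.3550i → escape time 1
(row=1, col=1): c = -1.3900 + 0.3550i → escape time 5
(row=1, col=2): c = -0.7800 + 0.3550i → escape time 5
(row=1, col=3): c = -0.1700 + 0.3550i → escape time 5
(row=2, col=0): c = -2.0000 + -0.0400i → escape time 1
(row=2, col=1): c = -1.3900 + -0.0400i → escape time 5
(row=2, col=2): c = -0.7800 + -0.0400i → escape time 5
(row=2, col=3): c = -0.1700 + -0.0400i → escape time 5
(row=3, col=0): c = -2.0000 + -0.4350i → escape time 1
(row=3, col=1): c = -1.3900 + -0.4350i → escape time 4
(row=3, col=2): c = -0.7800 + -0.4350i → escape time 5
(row=3, col=3): c = -0.1700 + -0.4350i → escape time 5
(row=4, col=0): c = -2.0000 + -0.8300i → escape time 1
(row=4, col=1): c = -1.3900 + -0.8300i → escape time 3
(row=4, col=2): c = -0.7800 + -0.8300i → escape time 4
(row=4, col=3): c = -0.1700 + -0.8300i → escape time 5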